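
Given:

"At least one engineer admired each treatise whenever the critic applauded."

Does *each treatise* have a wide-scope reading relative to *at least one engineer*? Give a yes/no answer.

Neither queried DP is inside the adjunct, so the adjunct-island constraint does not apply.
QR within a single clause is free, so the lower quantifier may take scope over the higher one.

Yes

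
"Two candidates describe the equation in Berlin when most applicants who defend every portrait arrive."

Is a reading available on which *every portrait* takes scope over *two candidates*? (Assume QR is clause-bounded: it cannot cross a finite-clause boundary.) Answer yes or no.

No

The target quantifier *every portrait* is part of the relative clause *who defend every portrait*, which is itself inside the adjunct *when most applicants who defend every portrait arrive*.
Two island boundaries intervene — the relative clause and the adjunct. Either alone would block QR.
*every portrait* > *two candidates* would require crossing that boundary, which is illicit.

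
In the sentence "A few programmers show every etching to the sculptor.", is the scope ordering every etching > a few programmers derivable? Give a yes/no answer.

Yes

*every etching* is the matrix object and *a few programmers* the matrix subject; the two are clausemates.
Ordinary QR to a clause-peripheral position gives the wide-scope LF for the lower DP.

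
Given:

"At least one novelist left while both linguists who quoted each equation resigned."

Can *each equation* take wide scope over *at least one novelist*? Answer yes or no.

The DP *each equation* is contained in the relative clause *who quoted each equation*, which is itself inside the adjunct *while both linguists who quoted each equation resigned*.
Two island boundaries intervene — the relative clause and the adjunct. Either alone would block QR.
*each equation* is confined to the island and cannot take scope over *at least one novelist*.
(Only the surface reading survives: one fixed novelist with respect to all the relevant equations.)

No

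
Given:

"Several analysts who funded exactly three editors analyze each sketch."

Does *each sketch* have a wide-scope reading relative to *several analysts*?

The relative clause *who funded exactly three editors* modifies *several analysts*, but *each sketch* is not inside that relative clause — it is an argument of the matrix verb.
No island intervenes, so both surface and inverse scope are derivable.

Yes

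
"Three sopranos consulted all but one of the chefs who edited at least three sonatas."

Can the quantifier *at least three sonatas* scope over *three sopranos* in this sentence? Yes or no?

Structurally, *at least three sonatas* is inside the relative clause *who edited at least three sonatas* modifying *all but one of the chefs*.
A relative clause is a scope island — quantifier raising cannot cross its boundary.
There is no licit LF on which *at least three sonatas* c-commands *three sopranos*.

No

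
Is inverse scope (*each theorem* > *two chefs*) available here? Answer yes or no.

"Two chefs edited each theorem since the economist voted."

Yes

The adjunct island is irrelevant here — *each theorem* and *two chefs* are both in the matrix clause.
Clause-internal QR can adjoin the lower DP above the subject, yielding the inverse reading.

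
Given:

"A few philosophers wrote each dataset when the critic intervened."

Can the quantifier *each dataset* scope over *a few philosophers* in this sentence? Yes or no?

Yes

Although there is an adjunct clause, *each dataset* is in the main clause, not inside the adjunct.
Ordinary QR to a clause-peripheral position gives the wide-scope LF for the lower DP.
The sentence is scopally ambiguous between *a few philosophers* > *each dataset* and *each dataset* > *a few philosophers*.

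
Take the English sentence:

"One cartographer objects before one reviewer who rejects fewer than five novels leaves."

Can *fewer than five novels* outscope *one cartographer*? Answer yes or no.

No

Structurally, *fewer than five novels* is inside the relative clause *who rejects fewer than five novels*, which is itself inside the adjunct *before one reviewer who rejects fewer than five novels leaves*.
Both the relative clause and the enclosing adjunct are scope islands; QR cannot cross either.
*fewer than five novels* > *one cartographer* would require crossing that boundary, which is illicit.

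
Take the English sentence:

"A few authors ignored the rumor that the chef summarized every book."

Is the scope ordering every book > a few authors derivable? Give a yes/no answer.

*every book* sits inside the complex NP *the rumor that the chef summarized every book*.
Noun-complement clauses are scope islands (the Complex NP Constraint): a quantifier inside one cannot scope into the matrix.
So the wide-scope reading for *every book* is blocked.

No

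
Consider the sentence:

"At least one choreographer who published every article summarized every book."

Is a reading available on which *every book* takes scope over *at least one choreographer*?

Yes

The relative clause *who published every article* modifies *at least one choreographer*, but *every book* is not inside that relative clause — it is an argument of the matrix verb.
Since no island is crossed, the inverse ordering is licensed alongside surface scope.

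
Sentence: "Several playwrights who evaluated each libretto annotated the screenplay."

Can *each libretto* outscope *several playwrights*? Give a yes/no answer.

No

*each libretto* is embedded in the relative clause *who evaluated each libretto*.
The relative clause forms an island for QR, so the quantifier is confined to the head noun's restrictor.
So *each libretto* cannot raise to a position above *several playwrights*.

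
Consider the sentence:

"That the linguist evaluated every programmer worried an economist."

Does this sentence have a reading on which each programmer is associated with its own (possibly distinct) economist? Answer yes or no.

That reading corresponds to *every programmer* > *an economist*.
The DP *every programmer* is contained in the sentential subject *that the linguist evaluated every programmer*.
Subjects — clausal subjects included — are islands for extraction, and QR is no exception.
*every programmer* is confined to the island and cannot take scope over *an economist*.

No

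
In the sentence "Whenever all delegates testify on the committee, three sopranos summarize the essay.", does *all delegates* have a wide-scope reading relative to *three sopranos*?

No

*all delegates* sits inside the adjunct clause *whenever all delegates testify on the committee*.
Since the clause is an adjunct (not a complement), the Adjunct Condition blocks QR across its edge.
*all delegates* > *three sopranos* would require crossing that boundary, which is illicit.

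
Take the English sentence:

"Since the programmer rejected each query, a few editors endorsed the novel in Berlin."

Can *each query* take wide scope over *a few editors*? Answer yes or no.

*each query* sits inside the adjunct clause *since the programmer rejected each query*.
Adjunct clauses are scope islands: a quantifier inside an adjunct cannot raise into the matrix clause.
The ordering *each query* > *a few editors* is therefore underivable.

No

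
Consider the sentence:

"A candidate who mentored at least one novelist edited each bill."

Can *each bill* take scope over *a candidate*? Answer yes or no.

Yes

*each bill* sits in the matrix clause, not in the relative clause on *a candidate*.
Nothing blocks QR of the lower DP to a position above the higher one, so inverse scope is available.
Both orderings are possible: *a candidate* > *each bill* and *each bill* > *a candidate*.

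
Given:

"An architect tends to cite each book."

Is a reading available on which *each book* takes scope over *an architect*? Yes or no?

Yes

*each book* is the object of the infinitival complement of a raising predicate; raising infinitives are transparent for QR, so the two DPs are in effect clausemates.
Since no island is crossed, the inverse ordering is licensed alongside surface scope.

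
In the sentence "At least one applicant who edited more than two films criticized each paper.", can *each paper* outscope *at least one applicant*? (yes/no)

*each paper* is a matrix argument; only *at least one applicant* is modified by the relative clause *who edited more than two films*, so the RC island is irrelevant to the target quantifier.
Ordinary QR to a clause-peripheral position gives the wide-scope LF for the lower DP.

Yes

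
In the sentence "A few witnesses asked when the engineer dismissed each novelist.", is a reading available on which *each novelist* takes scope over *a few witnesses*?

No

Structurally, *each novelist* is inside the embedded question *when the engineer dismissed each novelist*.
Embedded wh-clauses are opaque for QR, so the quantifier stays inside the question.
*each novelist* > *a few witnesses* would require crossing that boundary, which is illicit.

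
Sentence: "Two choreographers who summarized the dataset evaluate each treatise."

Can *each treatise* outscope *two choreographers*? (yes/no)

*each treatise* is a matrix argument; only *two choreographers* is modified by the relative clause *who summarized the dataset*, so the RC island is irrelevant to the target quantifier.
QR within a single clause is free, so the lower quantifier may take scope over the higher one.

Yes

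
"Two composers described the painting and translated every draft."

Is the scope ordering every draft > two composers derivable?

*every draft* occurs within one conjunct of the coordinate structure (*translated every draft*).
Asymmetric QR out of one conjunct violates the Coordinate Structure Constraint.
The inverse ordering *every draft* > *two composers* is therefore underivable.

No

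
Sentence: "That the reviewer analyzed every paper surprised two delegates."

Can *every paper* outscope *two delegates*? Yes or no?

The target quantifier *every paper* is part of the sentential subject *that the reviewer analyzed every paper*.
The subject-island constraint blocks QR out of a clausal subject.
So the wide-scope reading for *every paper* is blocked.

No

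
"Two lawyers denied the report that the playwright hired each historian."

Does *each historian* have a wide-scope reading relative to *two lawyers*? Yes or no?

No

The DP *each historian* is contained in the complex NP *the report that the playwright hired each historian*.
A that-clause complement to a noun is an island; QR cannot cross the NP boundary.
There is no licit LF on which *each historian* c-commands *two lawyers*.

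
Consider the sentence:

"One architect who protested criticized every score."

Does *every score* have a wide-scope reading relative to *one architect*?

The RC *who protested* is an island, but *every score* is not inside it — it is the matrix object, a clausemate of *one architect*.
Nothing blocks QR of the lower DP to a position above the higher one, so inverse scope is available.

Yes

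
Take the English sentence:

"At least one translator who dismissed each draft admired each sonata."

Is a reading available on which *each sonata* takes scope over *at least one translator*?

Yes

*each sonata* sits in the matrix clause, not in the relative clause on *at least one translator*.
Since no island is crossed, the inverse ordering is licensed alongside surface scope.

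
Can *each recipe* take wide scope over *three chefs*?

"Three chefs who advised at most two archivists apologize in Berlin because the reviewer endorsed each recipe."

The target quantifier *each recipe* is part of the adjunct clause *because the reviewer endorsed each recipe*.
Since the clause is an adjunct (not a complement), the Adjunct Condition blocks QR across its edge.
There is no licit LF on which *each recipe* c-commands *three chefs*.

No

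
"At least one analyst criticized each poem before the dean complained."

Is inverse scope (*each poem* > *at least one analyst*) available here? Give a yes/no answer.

The adjunct clause does not contain *each poem*, which is the matrix object.
With no island boundary between them, the object can take inverse scope over the subject via ordinary QR within the clause.
The sentence is scopally ambiguous between *at least one analyst* > *each poem* and *each poem* > *at least one analyst*.

Yes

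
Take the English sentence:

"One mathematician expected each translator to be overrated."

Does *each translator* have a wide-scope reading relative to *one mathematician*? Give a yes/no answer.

*each translator* is an ECM subject; ECM complements are not islands, and the embedded quantifier may take matrix scope.
QR within a single clause is free, so the lower quantifier may take scope over the higher one.
The sentence is scopally ambiguous between *one mathematician* > *each translator* and *each translator* > *one mathematician*.

Yes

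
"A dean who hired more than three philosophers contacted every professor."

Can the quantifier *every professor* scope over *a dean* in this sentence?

Yes

The RC *who hired more than three philosophers* is an island, but *every professor* is not inside it — it is the matrix object, a clausemate of *a dean*.
With no island boundary between them, the object can take inverse scope over the subject via ordinary QR within the clause.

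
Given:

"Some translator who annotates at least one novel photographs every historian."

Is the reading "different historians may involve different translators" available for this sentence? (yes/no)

Yes

That reading corresponds to *every historian* > *some translator*.
The RC *who annotates at least one novel* is an island, but *every historian* is not inside it — it is the matrix object, a clausemate of *some translator*.
No island intervenes, so both surface and inverse scope are derivable.
Both orderings are possible: *some translator* > *every historian* and *every historian* > *some translator*.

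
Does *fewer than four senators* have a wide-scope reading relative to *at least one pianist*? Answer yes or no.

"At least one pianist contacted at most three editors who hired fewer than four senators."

No

*fewer than four senators* occurs within the relative clause *who hired fewer than four senators* modifying *at most three editors*.
Relative clauses block scope extraction: QR cannot target a position outside the modified NP.
So the wide-scope reading for *fewer than four senators* is blocked.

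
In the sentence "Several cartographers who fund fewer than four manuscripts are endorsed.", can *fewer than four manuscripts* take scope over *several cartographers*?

*fewer than four manuscripts* is embedded in the relative clause *who fund fewer than four manuscripts*.
QR out of a relative clause is ruled out by the relative-clause island constraint.
So *fewer than four manuscripts* cannot raise high enough to outscope *several cartographers*; only the surface ordering *several cartographers* > *fewer than four manuscripts* is available.

No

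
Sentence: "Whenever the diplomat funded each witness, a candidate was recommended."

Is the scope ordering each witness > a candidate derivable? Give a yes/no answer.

No

Structurally, *each witness* is inside the adjunct clause *whenever the diplomat funded each witness*.
Adjuncts are opaque for quantifier raising; a quantifier in an adjunct stays inside it.
The ordering *each witness* > *a candidate* is therefore underivable.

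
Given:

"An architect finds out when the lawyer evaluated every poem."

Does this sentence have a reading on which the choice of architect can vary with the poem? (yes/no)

That reading corresponds to *every poem* > *an architect*.
Structurally, *every poem* is inside the embedded question *when the lawyer evaluated every poem*.
The wh-island constraint blocks QR out of an embedded interrogative.
So *every poem* cannot raise high enough to outscope *an architect*; only the surface ordering *an architect* > *every poem* is available.

No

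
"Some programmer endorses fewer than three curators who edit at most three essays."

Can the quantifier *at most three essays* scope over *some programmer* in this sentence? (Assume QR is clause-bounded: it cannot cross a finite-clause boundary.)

Structurally, *at most three essays* is inside the relative clause *who edit at most three essays* modifying *fewer than three curators*.
QR out of a relative clause is ruled out by the relative-clause island constraint.
*at most three essays* > *some programmer* would require crossing that boundary, which is illicit.

No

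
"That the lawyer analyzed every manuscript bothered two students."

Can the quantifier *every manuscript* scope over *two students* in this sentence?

The DP *every manuscript* is contained in the sentential subject *that the lawyer analyzed every manuscript*.
Sentential subjects are islands: a quantifier inside the subject clause cannot raise over the matrix predicate.
*every manuscript* is confined to the island and cannot take scope over *two students*.

No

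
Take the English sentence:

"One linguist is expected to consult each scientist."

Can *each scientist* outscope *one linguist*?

The matrix predicate is a raising verb, whose infinitival complement is not a scope island — *each scientist* can QR into the matrix clause.
Nothing blocks QR of the lower DP to a position above the higher one, so inverse scope is available.
Both orderings are possible: *one linguist* > *each scientist* and *each scientist* > *one linguist*.

Yes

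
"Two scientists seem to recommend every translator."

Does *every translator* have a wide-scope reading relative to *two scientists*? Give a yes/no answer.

Infinitival complements of raising predicates do not block QR; *every translator* and *two scientists* are effectively clausemates.
Since no island is crossed, the inverse ordering is licensed alongside surface scope.
So *every translator* > *two scientists* is among the available readings.

Yes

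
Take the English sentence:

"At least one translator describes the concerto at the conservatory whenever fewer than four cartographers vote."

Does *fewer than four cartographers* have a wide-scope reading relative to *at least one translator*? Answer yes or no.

*fewer than four cartographers* occurs within the adjunct clause *whenever fewer than four cartographers vote*.
Adjunct clauses are scope islands: a quantifier inside an adjunct cannot raise into the matrix clause.
*fewer than four cartographers* > *at least one translator* would require crossing that boundary, which is illicit.

No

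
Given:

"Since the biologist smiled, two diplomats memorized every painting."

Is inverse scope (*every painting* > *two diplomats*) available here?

*every painting* is a matrix argument; the adjunct is an island but the target quantifier is outside it.
QR within a single clause is free, so the lower quantifier may take scope over the higher one.

Yes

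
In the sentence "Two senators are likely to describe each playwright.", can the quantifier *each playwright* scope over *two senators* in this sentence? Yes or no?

Raising constructions are monoclausal for scope purposes; *each playwright* is not separated from *two senators* by any island.
Since no island is crossed, the inverse ordering is licensed alongside surface scope.
The sentence is scopally ambiguous between *two senators* > *each playwright* and *each playwright* > *two senators*.

Yes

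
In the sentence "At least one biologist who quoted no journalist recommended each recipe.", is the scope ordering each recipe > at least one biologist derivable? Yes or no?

Yes

The relative clause *who quoted no journalist* modifies *at least one biologist*, but *each recipe* is not inside that relative clause — it is an argument of the matrix verb.
Nothing blocks QR of the lower DP to a position above the higher one, so inverse scope is available.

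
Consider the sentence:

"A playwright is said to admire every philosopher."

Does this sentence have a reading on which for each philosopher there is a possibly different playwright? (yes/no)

That reading corresponds to *every philosopher* > *a playwright*.
The matrix predicate is a raising verb, whose infinitival complement is not a scope island — *every philosopher* can QR into the matrix clause.
Nothing blocks QR of the lower DP to a position above the higher one, so inverse scope is available.
Both orderings are possible: *a playwright* > *every philosopher* and *every philosopher* > *a playwright*.

Yes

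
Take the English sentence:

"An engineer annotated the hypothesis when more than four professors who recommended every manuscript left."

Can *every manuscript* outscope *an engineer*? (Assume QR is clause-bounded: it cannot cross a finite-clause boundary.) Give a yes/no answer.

*every manuscript* sits inside the relative clause *who recommended every manuscript*, which is itself inside the adjunct *when more than four professors who recommended every manuscript left*.
The quantifier would have to escape first the RC and then the adjunct — two independent island violations.
So *every manuscript* cannot raise to a position above *an engineer*.
(Only the surface reading survives: one fixed engineer with respect to all the relevant manuscripts.)

No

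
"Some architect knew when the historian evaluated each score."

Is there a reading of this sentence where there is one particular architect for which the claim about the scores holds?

Yes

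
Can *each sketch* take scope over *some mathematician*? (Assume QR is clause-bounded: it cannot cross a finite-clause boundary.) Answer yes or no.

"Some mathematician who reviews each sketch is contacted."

The target quantifier *each sketch* is part of the relative clause *who reviews each sketch*.
The relative clause forms an island for QR, so the quantifier is confined to the head noun's restrictor.
There is no licit LF on which *each sketch* c-commands *some mathematician*.

No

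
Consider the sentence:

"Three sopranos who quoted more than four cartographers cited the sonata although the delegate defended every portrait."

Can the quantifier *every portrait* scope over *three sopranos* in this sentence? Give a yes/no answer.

*every portrait* sits inside the adjunct clause *although the delegate defended every portrait*.
Adverbial clauses are not L-marked, so they are barriers for QR — the quantifier cannot escape the adjunct.
So *every portrait* cannot raise to a position above *three sopranos*.

No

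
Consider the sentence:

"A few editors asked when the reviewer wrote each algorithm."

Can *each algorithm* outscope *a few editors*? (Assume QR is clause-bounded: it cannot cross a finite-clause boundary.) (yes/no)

No

*each algorithm* sits inside the embedded question *when the reviewer wrote each algorithm*.
The wh-island constraint blocks QR out of an embedded interrogative.
So *each algorithm* cannot raise to a position above *a few editors*.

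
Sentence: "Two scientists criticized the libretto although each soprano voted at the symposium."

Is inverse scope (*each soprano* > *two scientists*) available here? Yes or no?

No

*each soprano* is embedded in the adjunct clause *although each soprano voted at the symposium*.
Adverbial clauses are not L-marked, so they are barriers for QR — the quantifier cannot escape the adjunct.
Hence only narrow scope for *each soprano* (under *two scientists*) survives.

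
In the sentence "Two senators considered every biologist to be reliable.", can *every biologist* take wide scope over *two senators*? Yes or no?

*every biologist* is an ECM subject; ECM complements are not islands, and the embedded quantifier may take matrix scope.
Clause-internal QR can adjoin the lower DP above the subject, yielding the inverse reading.
So *every biologist* > *two senators* is among the available readings.

Yes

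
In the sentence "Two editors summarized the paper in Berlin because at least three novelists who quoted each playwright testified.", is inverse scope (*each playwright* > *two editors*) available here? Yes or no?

The DP *each playwright* is contained in the relative clause *who quoted each playwright*, which is itself inside the adjunct *because at least three novelists who quoted each playwright testified*.
Even if one barrier were somehow void, the other would still block QR.
So the wide-scope reading for *each playwright* is blocked.

No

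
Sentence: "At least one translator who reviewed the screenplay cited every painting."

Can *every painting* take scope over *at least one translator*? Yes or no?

Yes

The RC *who reviewed the screenplay* is an island, but *every painting* is not inside it — it is the matrix object, a clausemate of *at least one translator*.
Nothing blocks QR of the lower DP to a position above the higher one, so inverse scope is available.
Both orderings are possible: *at least one translator* > *every painting* and *every painting* > *at least one translator*.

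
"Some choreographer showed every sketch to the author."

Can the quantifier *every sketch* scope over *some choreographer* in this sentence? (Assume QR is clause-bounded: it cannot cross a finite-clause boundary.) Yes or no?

Yes

*every sketch* is the matrix object and *some choreographer* the matrix subject; the two are clausemates.
With no island boundary between them, the object can take inverse scope over the subject via ordinary QR within the clause.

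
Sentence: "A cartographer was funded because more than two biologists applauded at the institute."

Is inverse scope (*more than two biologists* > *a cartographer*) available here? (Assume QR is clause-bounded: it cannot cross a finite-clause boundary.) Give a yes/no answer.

Structurally, *more than two biologists* is inside the adjunct clause *because more than two biologists applauded at the institute*.
Adjuncts are opaque for quantifier raising; a quantifier in an adjunct stays inside it.
*more than two biologists* is confined to the island and cannot take scope over *a cartographer*.

No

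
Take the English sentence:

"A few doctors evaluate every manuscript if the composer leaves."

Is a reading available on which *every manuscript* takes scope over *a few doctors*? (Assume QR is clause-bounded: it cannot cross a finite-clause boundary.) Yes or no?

Yes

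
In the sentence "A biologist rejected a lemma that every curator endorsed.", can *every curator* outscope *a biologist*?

No

The target quantifier *every curator* is part of the relative clause *that every curator endorsed* modifying *a lemma*.
The relative clause forms an island for QR, so the quantifier is confined to the head noun's restrictor.
*every curator* is confined to the island and cannot take scope over *a biologist*.
(Only the surface reading survives: one fixed biologist with respect to all the relevant curators.)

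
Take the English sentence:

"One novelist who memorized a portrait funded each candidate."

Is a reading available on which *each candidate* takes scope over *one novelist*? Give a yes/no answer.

Yes

The relative clause *who memorized a portrait* modifies *one novelist*, but *each candidate* is not inside that relative clause — it is an argument of the matrix verb.
QR within a single clause is free, so the lower quantifier may take scope over the higher one.
So *each candidate* > *one novelist* is among the available readings.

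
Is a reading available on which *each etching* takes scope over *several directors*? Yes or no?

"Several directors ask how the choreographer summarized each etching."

No

*each etching* occurs within the embedded question *how the choreographer summarized each etching*.
The wh-island constraint blocks QR out of an embedded interrogative.
So the wide-scope reading for *each etching* is blocked.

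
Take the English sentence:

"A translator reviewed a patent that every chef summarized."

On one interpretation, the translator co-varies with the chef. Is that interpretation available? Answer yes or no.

No

The described interpretation is the *every chef* > *a translator* scoping.
The DP *every chef* is contained in the relative clause *that every chef summarized* modifying *a patent*.
The relative clause forms an island for QR, so the quantifier is confined to the head noun's restrictor.
So the wide-scope reading for *every chef* is blocked.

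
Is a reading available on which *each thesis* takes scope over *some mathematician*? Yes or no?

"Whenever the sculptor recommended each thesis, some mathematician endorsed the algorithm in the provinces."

No

*each thesis* sits inside the adjunct clause *whenever the sculptor recommended each thesis*.
Scope out of an adjunct clause is unavailable: QR respects the adjunct-island constraint.
There is no licit LF on which *each thesis* c-commands *some mathematician*.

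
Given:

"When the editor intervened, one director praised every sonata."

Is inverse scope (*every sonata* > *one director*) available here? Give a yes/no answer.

The adjunct clause does not contain *every sonata*, which is the matrix object.
Clause-internal QR can adjoin the lower DP above the subject, yielding the inverse reading.
The sentence is scopally ambiguous between *one director* > *every sonata* and *every sonata* > *one director*.

Yes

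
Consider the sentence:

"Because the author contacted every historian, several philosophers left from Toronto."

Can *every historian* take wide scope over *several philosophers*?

*every historian* is embedded in the adjunct clause *because the author contacted every historian*.
Since the clause is an adjunct (not a complement), the Adjunct Condition blocks QR across its edge.
The ordering *every historian* > *several philosophers* is therefore underivable.

No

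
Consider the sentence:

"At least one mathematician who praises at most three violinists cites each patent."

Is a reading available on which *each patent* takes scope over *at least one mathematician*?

The relative clause *who praises at most three violinists* modifies *at least one mathematician*, but *each patent* is not inside that relative clause — it is an argument of the matrix verb.
Clause-internal QR can adjoin the lower DP above the subject, yielding the inverse reading.
So *each patent* > *at least one mathematician* is among the available readings.

Yes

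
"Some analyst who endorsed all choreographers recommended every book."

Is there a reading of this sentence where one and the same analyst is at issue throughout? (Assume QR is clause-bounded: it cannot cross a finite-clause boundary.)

Yes

This is the *some analyst* > *every book* reading.
Nothing needs to raise for *some analyst* > *every book*, so no island constraint is at stake.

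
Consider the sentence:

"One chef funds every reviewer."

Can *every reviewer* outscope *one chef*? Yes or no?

Yes

*every reviewer* and *one chef* are in the same minimal clause.
Since no island is crossed, the inverse ordering is licensed alongside surface scope.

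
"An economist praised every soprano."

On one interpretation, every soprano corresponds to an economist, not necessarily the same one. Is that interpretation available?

Yes

The paraphrase describes the scope ordering *every soprano* > *an economist*.
*every soprano* is the matrix object and *an economist* the matrix subject; the two are clausemates.
Ordinary QR to a clause-peripheral position gives the wide-scope LF for the lower DP.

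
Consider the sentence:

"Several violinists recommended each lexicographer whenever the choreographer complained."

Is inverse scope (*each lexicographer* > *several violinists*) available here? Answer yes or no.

Yes

The adjunct island is irrelevant here — *each lexicographer* and *several violinists* are both in the matrix clause.
Since no island is crossed, the inverse ordering is licensed alongside surface scope.
The sentence is scopally ambiguous between *several violinists* > *each lexicographer* and *each lexicographer* > *several violinists*.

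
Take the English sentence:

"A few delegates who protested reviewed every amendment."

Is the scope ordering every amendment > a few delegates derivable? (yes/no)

Yes

The relative clause *who protested* modifies *a few delegates*, but *every amendment* is not inside that relative clause — it is an argument of the matrix verb.
Since no island is crossed, the inverse ordering is licensed alongside surface scope.
Both orderings are possible: *a few delegates* > *every amendment* and *every amendment* > *a few delegates*.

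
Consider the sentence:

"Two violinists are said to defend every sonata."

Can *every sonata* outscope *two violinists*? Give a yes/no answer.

Yes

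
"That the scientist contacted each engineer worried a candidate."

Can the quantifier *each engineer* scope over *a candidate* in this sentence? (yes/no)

No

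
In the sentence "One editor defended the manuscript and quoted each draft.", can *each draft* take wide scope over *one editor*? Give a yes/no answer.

No

The DP *each draft* is contained in one conjunct of the coordinate structure (*quoted each draft*).
QR out of a conjunct would have to apply non-ATB, which the CSC forbids.
So the wide-scope reading for *each draft* is blocked.
(Only the surface reading survives: one fixed editor with respect to all the relevant drafts.)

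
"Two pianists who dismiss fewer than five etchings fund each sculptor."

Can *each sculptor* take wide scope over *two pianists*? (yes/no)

Yes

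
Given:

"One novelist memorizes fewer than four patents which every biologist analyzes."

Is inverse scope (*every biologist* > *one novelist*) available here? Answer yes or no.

Structurally, *every biologist* is inside the relative clause *which every biologist analyzes* modifying *fewer than four patents*.
Relative clauses are scope islands: a quantifier cannot QR out of a relative clause to take scope in the matrix clause.
Hence only narrow scope for *every biologist* (under *one novelist*) survives.

No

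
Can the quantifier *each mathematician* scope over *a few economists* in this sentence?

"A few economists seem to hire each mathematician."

Yes

*each mathematician* is inside a raising infinitive, which is transparent to QR (no CP barrier), so it behaves as a matrix argument.
QR within a single clause is free, so the lower quantifier may take scope over the higher one.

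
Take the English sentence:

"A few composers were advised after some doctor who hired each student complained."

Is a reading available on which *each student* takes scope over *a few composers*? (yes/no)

No

*each student* is embedded in the relative clause *who hired each student*, which is itself inside the adjunct *after some doctor who hired each student complained*.
The quantifier would have to escape first the RC and then the adjunct — two independent island violations.
*each student* > *a few composers* would require crossing that boundary, which is illicit.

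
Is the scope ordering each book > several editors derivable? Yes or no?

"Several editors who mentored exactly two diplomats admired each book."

Yes

Although the sentence contains a relative clause (*who mentored exactly two diplomats*), *each book* is outside it, in the matrix VP.
Clause-internal QR can adjoin the lower DP above the subject, yielding the inverse reading.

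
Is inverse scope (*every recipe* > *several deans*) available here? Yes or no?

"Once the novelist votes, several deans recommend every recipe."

Yes

The adjunct island is irrelevant here — *every recipe* and *several deans* are both in the matrix clause.
Ordinary QR to a clause-peripheral position gives the wide-scope LF for the lower DP.
So *every recipe* > *several deans* is among the available readings.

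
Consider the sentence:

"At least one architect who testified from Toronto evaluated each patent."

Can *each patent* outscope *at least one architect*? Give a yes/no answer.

Yes

The RC *who testified from Toronto* is an island, but *each patent* is not inside it — it is the matrix object, a clausemate of *at least one architect*.
Since no island is crossed, the inverse ordering is licensed alongside surface scope.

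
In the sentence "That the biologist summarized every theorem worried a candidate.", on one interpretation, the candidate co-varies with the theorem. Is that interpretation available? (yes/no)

No

This is the *every theorem* > *a candidate* reading.
Structurally, *every theorem* is inside the sentential subject *that the biologist summarized every theorem*.
Subjects — clausal subjects included — are islands for extraction, and QR is no exception.
The ordering *every theorem* > *a candidate* is therefore underivable.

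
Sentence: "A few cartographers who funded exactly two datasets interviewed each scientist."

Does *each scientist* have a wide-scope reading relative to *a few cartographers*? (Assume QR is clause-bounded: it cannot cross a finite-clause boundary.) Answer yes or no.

Yes

Although the sentence contains a relative clause (*who funded exactly two datasets*), *each scientist* is outside it, in the matrix VP.
With no island boundary between them, the object can take inverse scope over the subject via ordinary QR within the clause.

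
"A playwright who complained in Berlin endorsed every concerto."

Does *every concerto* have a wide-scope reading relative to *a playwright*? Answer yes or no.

Yes

*every concerto* is a matrix argument; only *a playwright* is modified by the relative clause *who complained in Berlin*, so the RC island is irrelevant to the target quantifier.
Nothing blocks QR of the lower DP to a position above the higher one, so inverse scope is available.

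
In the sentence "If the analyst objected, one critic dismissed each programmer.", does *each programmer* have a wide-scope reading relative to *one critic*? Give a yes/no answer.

Yes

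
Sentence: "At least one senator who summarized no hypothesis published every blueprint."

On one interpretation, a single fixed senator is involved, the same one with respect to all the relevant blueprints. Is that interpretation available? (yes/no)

The paraphrase describes the scope ordering *at least one senator* > *every blueprint*.
Surface scope (*at least one senator* > *every blueprint*) is always derivable; islands only block QR, not in-situ interpretation.

Yes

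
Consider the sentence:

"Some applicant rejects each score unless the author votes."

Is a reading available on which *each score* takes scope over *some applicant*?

The adjunct clause does not contain *each score*, which is the matrix object.
Clause-internal QR can adjoin the lower DP above the subject, yielding the inverse reading.

Yes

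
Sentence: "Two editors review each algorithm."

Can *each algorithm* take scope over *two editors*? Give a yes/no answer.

Yes

*each algorithm* is the matrix object and *two editors* the matrix subject; the two are clausemates.
No island intervenes, so both surface and inverse scope are derivable.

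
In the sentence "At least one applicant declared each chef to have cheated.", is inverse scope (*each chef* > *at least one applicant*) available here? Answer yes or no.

Yes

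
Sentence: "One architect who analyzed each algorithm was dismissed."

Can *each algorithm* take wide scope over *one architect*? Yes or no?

*each algorithm* sits inside the relative clause *who analyzed each algorithm*.
Relative clauses block scope extraction: QR cannot target a position outside the modified NP.
So *each algorithm* cannot raise high enough to outscope *one architect*; only the surface ordering *one architect* > *each algorithm* is available.

No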